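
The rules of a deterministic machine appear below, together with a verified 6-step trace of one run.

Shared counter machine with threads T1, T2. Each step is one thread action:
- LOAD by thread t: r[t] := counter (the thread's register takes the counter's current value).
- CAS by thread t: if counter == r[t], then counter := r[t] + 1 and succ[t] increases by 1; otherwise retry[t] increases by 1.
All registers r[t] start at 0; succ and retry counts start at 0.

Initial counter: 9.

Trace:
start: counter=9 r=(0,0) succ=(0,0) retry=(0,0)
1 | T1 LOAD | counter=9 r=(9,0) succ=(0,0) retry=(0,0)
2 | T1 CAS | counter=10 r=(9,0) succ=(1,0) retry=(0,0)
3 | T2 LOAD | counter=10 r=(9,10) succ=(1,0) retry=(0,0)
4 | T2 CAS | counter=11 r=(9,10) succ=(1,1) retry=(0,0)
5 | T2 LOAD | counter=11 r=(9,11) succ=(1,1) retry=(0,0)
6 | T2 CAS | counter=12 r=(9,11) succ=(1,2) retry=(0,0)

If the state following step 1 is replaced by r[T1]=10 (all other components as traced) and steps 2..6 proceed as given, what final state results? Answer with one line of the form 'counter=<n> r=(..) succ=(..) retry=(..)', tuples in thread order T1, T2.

state after step 1 := counter=9 r=(10,0) succ=(0,0) retry=(0,0)
2 | T1 CAS | counter=9 r=(10,0) succ=(0,0) retry=(1,0)
3 | T2 LOAD | counter=9 r=(10,9) succ=(0,0) retry=(1,0)
4 | T2 CAS | counter=10 r=(10,9) succ=(0,1) retry=(1,0)
5 | T2 LOAD | counter=10 r=(10,10) succ=(0,1) retry=(1,0)
6 | T2 CAS | counter=11 r=(10,10) succ=(0,2) retry=(1,0)

counter=11 r=(10,10) succ=(0,2) retry=(1,0)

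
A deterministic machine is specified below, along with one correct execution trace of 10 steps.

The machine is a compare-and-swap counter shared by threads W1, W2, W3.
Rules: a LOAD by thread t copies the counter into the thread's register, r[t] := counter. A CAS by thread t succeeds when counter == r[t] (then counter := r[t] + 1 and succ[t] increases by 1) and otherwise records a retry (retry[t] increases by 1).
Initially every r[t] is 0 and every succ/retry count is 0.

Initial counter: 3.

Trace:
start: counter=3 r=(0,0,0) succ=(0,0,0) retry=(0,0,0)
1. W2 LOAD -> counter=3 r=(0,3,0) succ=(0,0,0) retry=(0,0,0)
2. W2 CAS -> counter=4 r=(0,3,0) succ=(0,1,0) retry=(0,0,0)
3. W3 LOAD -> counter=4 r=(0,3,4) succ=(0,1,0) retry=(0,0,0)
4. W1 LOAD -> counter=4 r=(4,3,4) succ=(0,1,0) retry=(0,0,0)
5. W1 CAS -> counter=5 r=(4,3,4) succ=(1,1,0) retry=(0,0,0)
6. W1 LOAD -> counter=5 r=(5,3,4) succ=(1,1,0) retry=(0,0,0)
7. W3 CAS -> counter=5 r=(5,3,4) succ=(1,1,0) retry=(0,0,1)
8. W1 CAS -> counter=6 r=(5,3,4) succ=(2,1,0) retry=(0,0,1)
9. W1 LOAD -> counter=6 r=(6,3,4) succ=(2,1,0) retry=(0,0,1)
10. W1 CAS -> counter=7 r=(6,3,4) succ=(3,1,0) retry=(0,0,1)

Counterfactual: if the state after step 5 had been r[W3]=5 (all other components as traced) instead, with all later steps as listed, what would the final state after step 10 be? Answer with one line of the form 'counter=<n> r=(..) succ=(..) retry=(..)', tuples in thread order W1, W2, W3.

counter=7 r=(6,3,5) succ=(2,1,1) retry=(1,0,0)

state after step 5 := counter=5 r=(4,3,5) succ=(1,1,0) retry=(0,0,0)
6. W1 LOAD -> counter=5 r=(5,3,5) succ=(1,1,0) retry=(0,0,0)
7. W3 CAS -> counter=6 r=(5,3,5) succ=(1,1,1) retry=(0,0,0)
8. W1 CAS -> counter=6 r=(5,3,5) succ=(1,1,1) retry=(1,0,0)
9. W1 LOAD -> counter=6 r=(6,3,5) succ=(1,1,1) retry=(1,0,0)
10. W1 CAS -> counter=7 r=(6,3,5) succ=(2,1,1) retry=(1,0,0)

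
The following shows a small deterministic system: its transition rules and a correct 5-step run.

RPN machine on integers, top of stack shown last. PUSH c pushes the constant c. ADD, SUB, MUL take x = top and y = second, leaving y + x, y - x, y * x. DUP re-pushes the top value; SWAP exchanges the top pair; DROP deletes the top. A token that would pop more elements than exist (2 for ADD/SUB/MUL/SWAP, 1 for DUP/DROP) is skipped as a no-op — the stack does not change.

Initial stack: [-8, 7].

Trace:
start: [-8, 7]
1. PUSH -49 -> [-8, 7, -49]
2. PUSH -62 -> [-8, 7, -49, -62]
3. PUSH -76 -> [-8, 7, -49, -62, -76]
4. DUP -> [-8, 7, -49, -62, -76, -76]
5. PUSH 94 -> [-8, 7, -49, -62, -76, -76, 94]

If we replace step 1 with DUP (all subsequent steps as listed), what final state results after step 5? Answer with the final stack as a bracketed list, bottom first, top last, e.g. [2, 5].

[-8, 7, 7, -62, -76, -76, 94]

(re-executing from step 1 with the substitution; state before step 1: [-8, 7])
1. DUP -> [-8, 7, 7]
2. PUSH -62 -> [-8, 7, 7, -62]
3. PUSH -76 -> [-8, 7, 7, -62, -76]
4. DUP -> [-8, 7, 7, -62, -76, -76]
5. PUSH 94 -> [-8, 7, 7, -62, -76, -76, 94]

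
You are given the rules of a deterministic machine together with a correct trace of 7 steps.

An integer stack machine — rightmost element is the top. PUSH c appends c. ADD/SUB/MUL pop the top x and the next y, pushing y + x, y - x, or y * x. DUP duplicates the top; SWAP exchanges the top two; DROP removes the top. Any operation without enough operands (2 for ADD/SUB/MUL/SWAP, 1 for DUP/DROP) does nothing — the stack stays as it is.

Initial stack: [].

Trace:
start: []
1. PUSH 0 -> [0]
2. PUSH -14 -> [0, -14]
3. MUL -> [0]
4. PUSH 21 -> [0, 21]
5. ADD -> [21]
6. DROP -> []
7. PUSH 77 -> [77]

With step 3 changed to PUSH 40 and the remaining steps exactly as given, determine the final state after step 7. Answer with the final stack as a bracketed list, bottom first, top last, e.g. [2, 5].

[0, -14, 77]

(re-executing from step 3 with the substitution; state before step 3: [0, -14])
3. PUSH 40 -> [0, -14, 40]
4. PUSH 21 -> [0, -14, 40, 21]
5. ADD -> [0, -14, 61]
6. DROP -> [0, -14]
7. PUSH 77 -> [0, -14, 77]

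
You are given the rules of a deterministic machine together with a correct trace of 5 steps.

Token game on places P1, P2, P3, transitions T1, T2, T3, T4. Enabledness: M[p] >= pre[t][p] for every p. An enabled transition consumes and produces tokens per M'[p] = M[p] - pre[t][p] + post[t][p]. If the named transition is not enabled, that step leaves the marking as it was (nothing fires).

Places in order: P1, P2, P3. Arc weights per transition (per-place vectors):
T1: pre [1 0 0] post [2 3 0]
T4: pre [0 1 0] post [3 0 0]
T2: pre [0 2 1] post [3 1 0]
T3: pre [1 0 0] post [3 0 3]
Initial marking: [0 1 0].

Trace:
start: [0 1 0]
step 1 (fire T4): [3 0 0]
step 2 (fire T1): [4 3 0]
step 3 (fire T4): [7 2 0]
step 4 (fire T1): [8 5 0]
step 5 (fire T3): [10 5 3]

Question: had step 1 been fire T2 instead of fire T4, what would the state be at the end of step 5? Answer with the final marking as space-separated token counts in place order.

(re-executing from step 1 with the substitution; state before step 1: [0 1 0])
step 1 (fire T2): [0 1 0]
step 2 (fire T1): [0 1 0]
step 3 (fire T4): [3 0 0]
step 4 (fire T1): [4 3 0]
step 5 (fire T3): [6 3 3]

6 3 3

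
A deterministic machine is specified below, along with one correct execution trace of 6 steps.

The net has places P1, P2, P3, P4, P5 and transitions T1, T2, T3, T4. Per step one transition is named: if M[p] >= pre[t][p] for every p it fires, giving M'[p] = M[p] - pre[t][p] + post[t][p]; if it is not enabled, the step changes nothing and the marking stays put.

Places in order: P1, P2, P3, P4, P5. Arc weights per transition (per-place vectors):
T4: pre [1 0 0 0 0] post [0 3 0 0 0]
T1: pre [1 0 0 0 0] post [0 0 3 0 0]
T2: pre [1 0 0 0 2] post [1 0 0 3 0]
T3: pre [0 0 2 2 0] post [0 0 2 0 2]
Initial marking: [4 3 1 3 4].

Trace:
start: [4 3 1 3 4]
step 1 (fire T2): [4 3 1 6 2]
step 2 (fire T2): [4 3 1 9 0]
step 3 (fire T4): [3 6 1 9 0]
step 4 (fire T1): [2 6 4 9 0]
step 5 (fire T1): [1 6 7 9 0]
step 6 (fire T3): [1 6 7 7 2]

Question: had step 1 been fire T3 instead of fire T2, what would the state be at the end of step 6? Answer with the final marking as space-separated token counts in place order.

1 6 7 4 4

(re-executing from step 1 with the substitution; state before step 1: [4 3 1 3 4])
step 1 (fire T3): [4 3 1 3 4]
step 2 (fire T2): [4 3 1 6 2]
step 3 (fire T4): [3 6 1 6 2]
step 4 (fire T1): [2 6 4 6 2]
step 5 (fire T1): [1 6 7 6 2]
step 6 (fire T3): [1 6 7 4 4]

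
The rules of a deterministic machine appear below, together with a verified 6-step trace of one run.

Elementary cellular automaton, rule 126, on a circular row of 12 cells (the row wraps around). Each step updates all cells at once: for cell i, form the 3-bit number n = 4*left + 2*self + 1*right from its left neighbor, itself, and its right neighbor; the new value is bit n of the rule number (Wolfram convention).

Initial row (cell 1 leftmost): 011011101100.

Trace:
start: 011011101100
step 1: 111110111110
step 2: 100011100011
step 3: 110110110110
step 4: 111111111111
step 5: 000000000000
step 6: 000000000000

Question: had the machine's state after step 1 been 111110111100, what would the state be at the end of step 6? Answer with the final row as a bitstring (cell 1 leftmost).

000001100110

state after step 1 := 111110111100
step 2: 100011100111
step 3: 110110111100
step 4: 111111100111
step 5: 000000111100
step 6: 000001100110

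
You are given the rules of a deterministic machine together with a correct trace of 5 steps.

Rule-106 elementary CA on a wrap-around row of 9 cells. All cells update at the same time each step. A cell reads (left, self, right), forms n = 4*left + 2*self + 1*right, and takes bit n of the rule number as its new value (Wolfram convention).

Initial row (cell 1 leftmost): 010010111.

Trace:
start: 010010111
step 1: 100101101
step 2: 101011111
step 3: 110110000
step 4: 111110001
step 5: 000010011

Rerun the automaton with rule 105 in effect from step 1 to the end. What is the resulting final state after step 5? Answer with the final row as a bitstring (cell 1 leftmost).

(re-executing steps 1..5 under rule 105; state before step 1: 010010111)
step 1: 100001101
step 2: 101101111
step 3: 111111000
step 4: 100001010
step 5: 001100101

001100101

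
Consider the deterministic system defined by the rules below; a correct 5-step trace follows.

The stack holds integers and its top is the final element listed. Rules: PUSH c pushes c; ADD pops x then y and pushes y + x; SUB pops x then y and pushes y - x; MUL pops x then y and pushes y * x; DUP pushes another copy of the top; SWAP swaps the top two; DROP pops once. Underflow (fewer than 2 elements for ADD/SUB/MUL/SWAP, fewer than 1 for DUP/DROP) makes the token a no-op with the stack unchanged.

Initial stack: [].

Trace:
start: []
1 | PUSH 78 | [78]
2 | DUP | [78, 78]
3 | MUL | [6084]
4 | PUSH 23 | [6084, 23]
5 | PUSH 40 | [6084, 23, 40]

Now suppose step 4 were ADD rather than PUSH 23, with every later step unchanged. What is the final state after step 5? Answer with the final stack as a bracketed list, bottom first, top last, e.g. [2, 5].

[6084, 40]

(re-executing from step 4 with the substitution; state before step 4: [6084])
4 | ADD | [6084]
5 | PUSH 40 | [6084, 40]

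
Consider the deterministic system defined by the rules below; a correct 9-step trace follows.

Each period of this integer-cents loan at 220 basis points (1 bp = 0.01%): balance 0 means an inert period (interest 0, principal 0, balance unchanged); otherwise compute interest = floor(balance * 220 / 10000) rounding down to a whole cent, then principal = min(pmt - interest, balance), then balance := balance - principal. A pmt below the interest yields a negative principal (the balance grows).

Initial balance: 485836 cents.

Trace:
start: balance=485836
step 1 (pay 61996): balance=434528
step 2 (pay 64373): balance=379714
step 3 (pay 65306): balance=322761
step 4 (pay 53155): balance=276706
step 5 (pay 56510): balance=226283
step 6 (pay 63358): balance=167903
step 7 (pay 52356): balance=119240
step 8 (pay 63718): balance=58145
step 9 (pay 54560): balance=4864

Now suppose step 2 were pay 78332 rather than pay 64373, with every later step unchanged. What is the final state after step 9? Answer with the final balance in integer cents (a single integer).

0

(re-executing from step 2 with the substitution; state before step 2: balance=434528)
step 2 (pay 78332): balance=365755
step 3 (pay 65306): balance=308495
step 4 (pay 53155): balance=262126
step 5 (pay 56510): balance=211382
step 6 (pay 63358): balance=152674
step 7 (pay 52356): balance=103676
step 8 (pay 63718): balance=42238
step 9 (pay 54560): balance=0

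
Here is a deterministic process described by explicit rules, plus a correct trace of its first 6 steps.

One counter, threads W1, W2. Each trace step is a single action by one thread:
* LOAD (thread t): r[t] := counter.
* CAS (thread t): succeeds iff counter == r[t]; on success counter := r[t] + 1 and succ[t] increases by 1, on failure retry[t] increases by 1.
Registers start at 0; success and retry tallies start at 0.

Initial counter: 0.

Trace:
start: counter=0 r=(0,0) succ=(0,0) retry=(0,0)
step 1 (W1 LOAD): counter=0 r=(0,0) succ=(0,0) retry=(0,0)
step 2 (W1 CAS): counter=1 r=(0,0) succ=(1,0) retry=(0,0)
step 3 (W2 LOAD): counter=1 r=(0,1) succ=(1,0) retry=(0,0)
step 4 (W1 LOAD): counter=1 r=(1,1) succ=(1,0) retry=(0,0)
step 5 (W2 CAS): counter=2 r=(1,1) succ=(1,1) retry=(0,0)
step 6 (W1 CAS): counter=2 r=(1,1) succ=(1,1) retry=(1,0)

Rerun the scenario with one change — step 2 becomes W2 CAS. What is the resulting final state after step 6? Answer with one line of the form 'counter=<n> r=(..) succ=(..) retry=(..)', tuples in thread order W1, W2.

counter=2 r=(1,1) succ=(0,2) retry=(1,0)

(re-executing from step 2 with the substitution; state before step 2: counter=0 r=(0,0) succ=(0,0) retry=(0,0))
step 2 (W2 CAS): counter=1 r=(0,0) succ=(0,1) retry=(0,0)
step 3 (W2 LOAD): counter=1 r=(0,1) succ=(0,1) retry=(0,0)
step 4 (W1 LOAD): counter=1 r=(1,1) succ=(0,1) retry=(0,0)
step 5 (W2 CAS): counter=2 r=(1,1) succ=(0,2) retry=(0,0)
step 6 (W1 CAS): counter=2 r=(1,1) succ=(0,2) retry=(1,0)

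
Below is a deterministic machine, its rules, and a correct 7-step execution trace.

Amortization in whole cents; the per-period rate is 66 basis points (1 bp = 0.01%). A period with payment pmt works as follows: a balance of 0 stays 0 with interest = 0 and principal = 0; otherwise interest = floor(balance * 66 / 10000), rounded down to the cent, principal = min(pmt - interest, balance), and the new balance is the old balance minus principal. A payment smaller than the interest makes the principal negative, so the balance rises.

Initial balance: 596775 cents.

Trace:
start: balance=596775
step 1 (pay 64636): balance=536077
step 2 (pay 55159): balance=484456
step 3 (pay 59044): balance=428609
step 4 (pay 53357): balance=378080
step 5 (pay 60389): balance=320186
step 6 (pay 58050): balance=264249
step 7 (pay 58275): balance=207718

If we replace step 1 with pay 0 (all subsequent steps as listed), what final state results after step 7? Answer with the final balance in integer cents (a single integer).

(re-executing from step 1 with the substitution; state before step 1: balance=596775)
step 1 (pay 0): balance=600713
step 2 (pay 55159): balance=549518
step 3 (pay 59044): balance=494100
step 4 (pay 53357): balance=444004
step 5 (pay 60389): balance=386545
step 6 (pay 58050): balance=331046
step 7 (pay 58275): balance=274955

274955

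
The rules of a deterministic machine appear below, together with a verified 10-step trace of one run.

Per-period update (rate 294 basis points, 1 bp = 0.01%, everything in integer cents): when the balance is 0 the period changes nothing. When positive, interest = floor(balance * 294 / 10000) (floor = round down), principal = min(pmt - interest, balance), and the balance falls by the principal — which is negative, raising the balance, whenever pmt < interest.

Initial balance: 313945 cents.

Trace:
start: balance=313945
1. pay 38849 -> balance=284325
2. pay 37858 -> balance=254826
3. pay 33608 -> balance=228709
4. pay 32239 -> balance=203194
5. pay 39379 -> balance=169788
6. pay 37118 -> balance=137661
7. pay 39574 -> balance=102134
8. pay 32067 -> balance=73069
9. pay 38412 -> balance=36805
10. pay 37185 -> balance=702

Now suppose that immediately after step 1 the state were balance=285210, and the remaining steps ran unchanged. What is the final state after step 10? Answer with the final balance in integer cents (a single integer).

1850

state after step 1 := balance=285210
2. pay 37858 -> balance=255737
3. pay 33608 -> balance=229647
4. pay 32239 -> balance=204159
5. pay 39379 -> balance=170782
6. pay 37118 -> balance=138684
7. pay 39574 -> balance=103187
8. pay 32067 -> balance=74153
9. pay 38412 -> balance=37921
10. pay 37185 -> balance=1850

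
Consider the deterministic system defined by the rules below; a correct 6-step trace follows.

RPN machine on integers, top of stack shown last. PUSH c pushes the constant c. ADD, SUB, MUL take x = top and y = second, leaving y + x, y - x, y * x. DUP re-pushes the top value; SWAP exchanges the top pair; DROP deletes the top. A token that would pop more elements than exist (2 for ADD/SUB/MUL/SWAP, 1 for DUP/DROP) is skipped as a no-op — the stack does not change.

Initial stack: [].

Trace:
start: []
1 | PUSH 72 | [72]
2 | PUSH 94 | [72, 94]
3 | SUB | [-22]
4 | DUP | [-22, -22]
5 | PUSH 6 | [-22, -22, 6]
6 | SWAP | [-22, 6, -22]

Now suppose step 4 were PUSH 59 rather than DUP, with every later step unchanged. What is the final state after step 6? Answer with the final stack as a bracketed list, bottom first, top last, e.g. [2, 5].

[-22, 6, 59]

(re-executing from step 4 with the substitution; state before step 4: [-22])
4 | PUSH 59 | [-22, 59]
5 | PUSH 6 | [-22, 59, 6]
6 | SWAP | [-22, 6, 59]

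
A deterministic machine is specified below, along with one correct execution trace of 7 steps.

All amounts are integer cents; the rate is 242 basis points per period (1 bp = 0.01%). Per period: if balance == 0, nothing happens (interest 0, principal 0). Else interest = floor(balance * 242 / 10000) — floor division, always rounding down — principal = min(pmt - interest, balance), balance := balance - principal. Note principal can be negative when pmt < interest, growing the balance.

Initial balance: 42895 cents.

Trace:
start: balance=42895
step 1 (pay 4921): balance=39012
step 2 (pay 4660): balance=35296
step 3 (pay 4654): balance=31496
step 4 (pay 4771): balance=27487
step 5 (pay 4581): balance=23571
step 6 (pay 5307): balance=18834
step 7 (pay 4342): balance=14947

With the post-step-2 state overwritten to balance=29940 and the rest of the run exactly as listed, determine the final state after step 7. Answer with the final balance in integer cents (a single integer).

8911

state after step 2 := balance=29940
step 3 (pay 4654): balance=26010
step 4 (pay 4771): balance=21868
step 5 (pay 4581): balance=17816
step 6 (pay 5307): balance=12940
step 7 (pay 4342): balance=8911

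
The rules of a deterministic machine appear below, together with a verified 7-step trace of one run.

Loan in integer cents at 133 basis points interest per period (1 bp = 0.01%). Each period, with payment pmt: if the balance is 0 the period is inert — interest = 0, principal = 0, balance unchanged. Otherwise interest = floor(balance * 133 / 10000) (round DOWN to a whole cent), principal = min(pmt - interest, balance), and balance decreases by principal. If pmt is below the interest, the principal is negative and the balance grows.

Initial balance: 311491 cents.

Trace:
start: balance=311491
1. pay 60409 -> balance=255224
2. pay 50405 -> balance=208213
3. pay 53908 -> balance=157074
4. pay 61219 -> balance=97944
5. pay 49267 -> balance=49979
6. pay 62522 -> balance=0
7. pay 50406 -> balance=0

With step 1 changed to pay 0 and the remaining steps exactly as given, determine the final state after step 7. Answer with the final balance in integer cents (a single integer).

2949

(re-executing from step 1 with the substitution; state before step 1: balance=311491)
1. pay 0 -> balance=315633
2. pay 50405 -> balance=269425
3. pay 53908 -> balance=219100
4. pay 61219 -> balance=160795
5. pay 49267 -> balance=113666
6. pay 62522 -> balance=52655
7. pay 50406 -> balance=2949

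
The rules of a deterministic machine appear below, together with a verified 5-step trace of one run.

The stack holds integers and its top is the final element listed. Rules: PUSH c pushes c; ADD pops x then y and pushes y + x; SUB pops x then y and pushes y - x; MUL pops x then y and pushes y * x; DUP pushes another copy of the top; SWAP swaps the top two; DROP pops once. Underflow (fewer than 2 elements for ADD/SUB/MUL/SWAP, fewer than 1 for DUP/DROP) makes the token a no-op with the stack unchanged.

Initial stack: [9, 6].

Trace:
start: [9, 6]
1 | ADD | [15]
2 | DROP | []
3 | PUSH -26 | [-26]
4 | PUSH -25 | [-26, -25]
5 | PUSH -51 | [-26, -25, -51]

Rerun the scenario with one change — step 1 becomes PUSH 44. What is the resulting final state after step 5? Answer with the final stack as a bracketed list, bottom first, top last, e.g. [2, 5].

[9, 6, -26, -25, -51]

(re-executing from step 1 with the substitution; state before step 1: [9, 6])
1 | PUSH 44 | [9, 6, 44]
2 | DROP | [9, 6]
3 | PUSH -26 | [9, 6, -26]
4 | PUSH -25 | [9, 6, -26, -25]
5 | PUSH -51 | [9, 6, -26, -25, -51]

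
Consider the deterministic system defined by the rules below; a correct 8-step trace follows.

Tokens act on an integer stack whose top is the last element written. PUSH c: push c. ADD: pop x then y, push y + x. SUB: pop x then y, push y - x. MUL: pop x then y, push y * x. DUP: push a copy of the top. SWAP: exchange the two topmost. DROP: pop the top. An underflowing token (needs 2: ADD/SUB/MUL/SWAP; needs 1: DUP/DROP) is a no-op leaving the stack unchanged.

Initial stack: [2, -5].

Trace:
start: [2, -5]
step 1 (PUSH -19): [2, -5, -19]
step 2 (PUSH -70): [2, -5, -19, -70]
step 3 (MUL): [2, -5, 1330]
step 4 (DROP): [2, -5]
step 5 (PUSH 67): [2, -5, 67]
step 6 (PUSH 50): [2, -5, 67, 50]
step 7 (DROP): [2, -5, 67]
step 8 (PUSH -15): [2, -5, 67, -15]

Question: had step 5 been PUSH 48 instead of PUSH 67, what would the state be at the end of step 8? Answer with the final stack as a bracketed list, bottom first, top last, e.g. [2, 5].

(re-executing from step 5 with the substitution; state before step 5: [2, -5])
step 5 (PUSH 48): [2, -5, 48]
step 6 (PUSH 50): [2, -5, 48, 50]
step 7 (DROP): [2, -5, 48]
step 8 (PUSH -15): [2, -5, 48, -15]

[2, -5, 48, -15]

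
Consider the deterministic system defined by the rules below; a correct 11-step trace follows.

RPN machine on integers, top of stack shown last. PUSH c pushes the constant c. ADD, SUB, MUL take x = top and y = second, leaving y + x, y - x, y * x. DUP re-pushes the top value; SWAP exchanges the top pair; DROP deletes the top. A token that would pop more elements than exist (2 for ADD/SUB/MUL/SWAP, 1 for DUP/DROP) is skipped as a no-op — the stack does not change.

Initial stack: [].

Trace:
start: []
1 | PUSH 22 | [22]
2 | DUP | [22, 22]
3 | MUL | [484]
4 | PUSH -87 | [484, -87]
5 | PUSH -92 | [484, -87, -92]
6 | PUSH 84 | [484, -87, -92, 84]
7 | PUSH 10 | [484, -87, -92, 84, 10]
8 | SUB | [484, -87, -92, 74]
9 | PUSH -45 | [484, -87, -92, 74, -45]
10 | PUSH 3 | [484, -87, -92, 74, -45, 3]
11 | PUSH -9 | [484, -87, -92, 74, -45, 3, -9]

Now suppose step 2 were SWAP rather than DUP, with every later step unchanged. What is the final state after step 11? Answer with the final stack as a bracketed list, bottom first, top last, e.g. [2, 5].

(re-executing from step 2 with the substitution; state before step 2: [22])
2 | SWAP | [22]
3 | MUL | [22]
4 | PUSH -87 | [22, -87]
5 | PUSH -92 | [22, -87, -92]
6 | PUSH 84 | [22, -87, -92, 84]
7 | PUSH 10 | [22, -87, -92, 84, 10]
8 | SUB | [22, -87, -92, 74]
9 | PUSH -45 | [22, -87, -92, 74, -45]
10 | PUSH 3 | [22, -87, -92, 74, -45, 3]
11 | PUSH -9 | [22, -87, -92, 74, -45, 3, -9]

[22, -87, -92, 74, -45, 3, -9]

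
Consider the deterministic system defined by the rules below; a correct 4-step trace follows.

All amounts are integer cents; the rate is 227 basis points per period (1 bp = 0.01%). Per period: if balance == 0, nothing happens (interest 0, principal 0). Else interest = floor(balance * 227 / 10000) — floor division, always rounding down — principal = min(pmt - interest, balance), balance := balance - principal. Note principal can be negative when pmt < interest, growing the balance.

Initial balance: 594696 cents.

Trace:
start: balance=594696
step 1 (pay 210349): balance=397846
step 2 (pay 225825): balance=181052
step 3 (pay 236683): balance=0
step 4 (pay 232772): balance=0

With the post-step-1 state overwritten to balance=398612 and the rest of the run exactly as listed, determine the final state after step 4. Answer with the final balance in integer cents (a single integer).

state after step 1 := balance=398612
step 2 (pay 225825): balance=181835
step 3 (pay 236683): balance=0
step 4 (pay 232772): balance=0

0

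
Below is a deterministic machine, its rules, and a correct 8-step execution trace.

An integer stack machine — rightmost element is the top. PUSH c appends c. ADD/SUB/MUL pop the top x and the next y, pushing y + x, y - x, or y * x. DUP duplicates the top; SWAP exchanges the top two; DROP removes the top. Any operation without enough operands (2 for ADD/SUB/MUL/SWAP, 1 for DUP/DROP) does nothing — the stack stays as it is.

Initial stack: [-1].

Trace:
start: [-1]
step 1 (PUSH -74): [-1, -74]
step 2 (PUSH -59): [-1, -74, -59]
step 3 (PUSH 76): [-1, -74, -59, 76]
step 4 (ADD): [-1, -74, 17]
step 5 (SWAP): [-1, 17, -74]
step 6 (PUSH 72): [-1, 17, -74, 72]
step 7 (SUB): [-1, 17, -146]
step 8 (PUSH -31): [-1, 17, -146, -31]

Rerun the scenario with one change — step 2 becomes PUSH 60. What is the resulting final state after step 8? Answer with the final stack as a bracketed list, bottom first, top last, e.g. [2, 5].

(re-executing from step 2 with the substitution; state before step 2: [-1, -74])
step 2 (PUSH 60): [-1, -74, 60]
step 3 (PUSH 76): [-1, -74, 60, 76]
step 4 (ADD): [-1, -74, 136]
step 5 (SWAP): [-1, 136, -74]
step 6 (PUSH 72): [-1, 136, -74, 72]
step 7 (SUB): [-1, 136, -146]
step 8 (PUSH -31): [-1, 136, -146, -31]

[-1, 136, -146, -31]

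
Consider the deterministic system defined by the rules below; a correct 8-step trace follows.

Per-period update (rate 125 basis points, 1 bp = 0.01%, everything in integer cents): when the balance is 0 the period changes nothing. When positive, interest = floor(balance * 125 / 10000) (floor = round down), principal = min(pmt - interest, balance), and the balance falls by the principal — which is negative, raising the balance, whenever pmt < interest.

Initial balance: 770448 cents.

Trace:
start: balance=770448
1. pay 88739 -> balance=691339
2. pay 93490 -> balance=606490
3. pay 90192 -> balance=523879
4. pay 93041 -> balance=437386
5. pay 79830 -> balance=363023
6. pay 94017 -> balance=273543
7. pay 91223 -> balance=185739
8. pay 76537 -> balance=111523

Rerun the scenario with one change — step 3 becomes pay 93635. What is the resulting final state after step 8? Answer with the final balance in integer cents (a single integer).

107859

(re-executing from step 3 with the substitution; state before step 3: balance=606490)
3. pay 93635 -> balance=520436
4. pay 93041 -> balance=433900
5. pay 79830 -> balance=359493
6. pay 94017 -> balance=269969
7. pay 91223 -> balance=182120
8. pay 76537 -> balance=107859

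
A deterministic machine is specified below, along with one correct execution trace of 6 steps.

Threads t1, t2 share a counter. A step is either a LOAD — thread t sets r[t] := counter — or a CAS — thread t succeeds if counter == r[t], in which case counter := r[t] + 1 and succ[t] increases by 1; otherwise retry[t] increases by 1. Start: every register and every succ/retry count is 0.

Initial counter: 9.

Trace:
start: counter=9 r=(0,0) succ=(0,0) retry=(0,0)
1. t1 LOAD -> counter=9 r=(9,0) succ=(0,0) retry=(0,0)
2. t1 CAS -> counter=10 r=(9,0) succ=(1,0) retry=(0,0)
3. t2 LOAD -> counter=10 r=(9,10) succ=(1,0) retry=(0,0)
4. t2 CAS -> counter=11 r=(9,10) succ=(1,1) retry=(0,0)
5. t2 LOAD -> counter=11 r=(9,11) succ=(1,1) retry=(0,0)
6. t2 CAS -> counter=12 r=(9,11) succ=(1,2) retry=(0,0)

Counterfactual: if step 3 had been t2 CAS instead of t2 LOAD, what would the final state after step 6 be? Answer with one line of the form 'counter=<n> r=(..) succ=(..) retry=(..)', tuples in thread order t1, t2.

counter=11 r=(9,10) succ=(1,1) retry=(0,2)

(re-executing from step 3 with the substitution; state before step 3: counter=10 r=(9,0) succ=(1,0) retry=(0,0))
3. t2 CAS -> counter=10 r=(9,0) succ=(1,0) retry=(0,1)
4. t2 CAS -> counter=10 r=(9,0) succ=(1,0) retry=(0,2)
5. t2 LOAD -> counter=10 r=(9,10) succ=(1,0) retry=(0,2)
6. t2 CAS -> counter=11 r=(9,10) succ=(1,1) retry=(0,2)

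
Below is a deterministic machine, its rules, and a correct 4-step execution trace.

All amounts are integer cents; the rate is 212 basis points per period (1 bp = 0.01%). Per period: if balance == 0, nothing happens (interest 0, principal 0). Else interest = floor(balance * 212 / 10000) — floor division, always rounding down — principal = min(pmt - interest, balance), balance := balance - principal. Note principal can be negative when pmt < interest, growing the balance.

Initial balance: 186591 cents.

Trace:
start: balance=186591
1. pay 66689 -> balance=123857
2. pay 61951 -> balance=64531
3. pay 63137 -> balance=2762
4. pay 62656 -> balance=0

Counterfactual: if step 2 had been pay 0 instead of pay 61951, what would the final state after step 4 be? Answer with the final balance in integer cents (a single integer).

(re-executing from step 2 with the substitution; state before step 2: balance=123857)
2. pay 0 -> balance=126482
3. pay 63137 -> balance=66026
4. pay 62656 -> balance=4769

4769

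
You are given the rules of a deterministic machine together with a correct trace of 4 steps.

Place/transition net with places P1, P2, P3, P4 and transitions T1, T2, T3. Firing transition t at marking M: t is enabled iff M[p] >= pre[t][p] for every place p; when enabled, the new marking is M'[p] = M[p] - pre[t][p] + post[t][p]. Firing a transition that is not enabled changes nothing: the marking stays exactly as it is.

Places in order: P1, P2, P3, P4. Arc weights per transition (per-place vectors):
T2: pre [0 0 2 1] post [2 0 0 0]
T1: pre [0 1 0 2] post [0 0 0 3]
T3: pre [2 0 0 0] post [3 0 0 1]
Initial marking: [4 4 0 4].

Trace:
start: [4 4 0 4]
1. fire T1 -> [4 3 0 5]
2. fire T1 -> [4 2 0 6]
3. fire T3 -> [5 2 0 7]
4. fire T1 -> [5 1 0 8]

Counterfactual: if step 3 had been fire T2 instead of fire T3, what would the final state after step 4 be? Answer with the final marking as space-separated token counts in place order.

(re-executing from step 3 with the substitution; state before step 3: [4 2 0 6])
3. fire T2 -> [4 2 0 6]
4. fire T1 -> [4 1 0 7]

4 1 0 7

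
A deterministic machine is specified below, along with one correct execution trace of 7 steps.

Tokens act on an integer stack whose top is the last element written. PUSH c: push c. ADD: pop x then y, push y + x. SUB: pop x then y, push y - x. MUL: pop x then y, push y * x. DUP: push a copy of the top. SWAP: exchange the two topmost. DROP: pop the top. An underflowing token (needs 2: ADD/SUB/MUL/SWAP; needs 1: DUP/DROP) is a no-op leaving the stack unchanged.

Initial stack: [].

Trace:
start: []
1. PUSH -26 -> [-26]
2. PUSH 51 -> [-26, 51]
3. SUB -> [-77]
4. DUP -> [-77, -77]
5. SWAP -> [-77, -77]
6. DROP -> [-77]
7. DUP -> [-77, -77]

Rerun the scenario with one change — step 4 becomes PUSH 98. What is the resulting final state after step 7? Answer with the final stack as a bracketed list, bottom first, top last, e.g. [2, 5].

[98, 98]

(re-executing from step 4 with the substitution; state before step 4: [-77])
4. PUSH 98 -> [-77, 98]
5. SWAP -> [98, -77]
6. DROP -> [98]
7. DUP -> [98, 98]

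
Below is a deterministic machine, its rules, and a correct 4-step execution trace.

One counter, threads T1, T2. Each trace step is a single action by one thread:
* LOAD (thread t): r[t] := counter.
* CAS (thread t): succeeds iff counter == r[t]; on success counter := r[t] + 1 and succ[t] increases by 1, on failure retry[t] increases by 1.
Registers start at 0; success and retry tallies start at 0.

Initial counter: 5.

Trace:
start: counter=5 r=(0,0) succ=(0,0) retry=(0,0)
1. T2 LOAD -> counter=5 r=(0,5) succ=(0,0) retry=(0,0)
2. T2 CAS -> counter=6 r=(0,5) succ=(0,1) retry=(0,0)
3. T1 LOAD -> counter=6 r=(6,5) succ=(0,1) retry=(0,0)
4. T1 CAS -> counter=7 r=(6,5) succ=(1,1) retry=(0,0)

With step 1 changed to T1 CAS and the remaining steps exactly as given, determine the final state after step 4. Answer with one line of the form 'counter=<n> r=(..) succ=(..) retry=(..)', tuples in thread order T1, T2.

(re-executing from step 1 with the substitution; state before step 1: counter=5 r=(0,0) succ=(0,0) retry=(0,0))
1. T1 CAS -> counter=5 r=(0,0) succ=(0,0) retry=(1,0)
2. T2 CAS -> counter=5 r=(0,0) succ=(0,0) retry=(1,1)
3. T1 LOAD -> counter=5 r=(5,0) succ=(0,0) retry=(1,1)
4. T1 CAS -> counter=6 r=(5,0) succ=(1,0) retry=(1,1)

counter=6 r=(5,0) succ=(1,0) retry=(1,1)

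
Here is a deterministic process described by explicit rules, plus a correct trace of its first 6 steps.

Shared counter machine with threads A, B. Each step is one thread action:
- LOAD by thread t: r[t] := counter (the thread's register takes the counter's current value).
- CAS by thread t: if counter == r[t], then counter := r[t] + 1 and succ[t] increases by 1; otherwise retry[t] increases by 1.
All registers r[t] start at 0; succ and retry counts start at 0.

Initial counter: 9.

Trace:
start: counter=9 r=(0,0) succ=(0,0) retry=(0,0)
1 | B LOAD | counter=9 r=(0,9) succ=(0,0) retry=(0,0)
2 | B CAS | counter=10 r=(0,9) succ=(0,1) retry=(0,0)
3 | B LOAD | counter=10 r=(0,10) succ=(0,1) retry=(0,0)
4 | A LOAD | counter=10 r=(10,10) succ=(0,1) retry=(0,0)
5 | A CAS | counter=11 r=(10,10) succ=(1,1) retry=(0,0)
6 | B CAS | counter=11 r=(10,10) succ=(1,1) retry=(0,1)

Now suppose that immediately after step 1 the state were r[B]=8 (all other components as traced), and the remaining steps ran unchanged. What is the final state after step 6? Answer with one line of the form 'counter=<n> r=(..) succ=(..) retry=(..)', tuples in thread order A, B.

counter=10 r=(9,9) succ=(1,0) retry=(0,2)

state after step 1 := counter=9 r=(0,8) succ=(0,0) retry=(0,0)
2 | B CAS | counter=9 r=(0,8) succ=(0,0) retry=(0,1)
3 | B LOAD | counter=9 r=(0,9) succ=(0,0) retry=(0,1)
4 | A LOAD | counter=9 r=(9,9) succ=(0,0) retry=(0,1)
5 | A CAS | counter=10 r=(9,9) succ=(1,0) retry=(0,1)
6 | B CAS | counter=10 r=(9,9) succ=(1,0) retry=(0,2)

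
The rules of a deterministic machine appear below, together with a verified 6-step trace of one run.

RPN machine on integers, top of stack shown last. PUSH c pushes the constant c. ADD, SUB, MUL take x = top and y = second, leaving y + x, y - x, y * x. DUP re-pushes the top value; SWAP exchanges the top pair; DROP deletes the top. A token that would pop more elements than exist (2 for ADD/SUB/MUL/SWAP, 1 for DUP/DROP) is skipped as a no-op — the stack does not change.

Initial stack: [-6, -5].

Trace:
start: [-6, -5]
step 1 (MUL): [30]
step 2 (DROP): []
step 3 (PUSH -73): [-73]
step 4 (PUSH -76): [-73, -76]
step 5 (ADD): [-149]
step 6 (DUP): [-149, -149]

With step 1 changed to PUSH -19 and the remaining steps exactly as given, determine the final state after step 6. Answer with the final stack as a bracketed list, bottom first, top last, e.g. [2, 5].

[-6, -5, -149, -149]

(re-executing from step 1 with the substitution; state before step 1: [-6, -5])
step 1 (PUSH -19): [-6, -5, -19]
step 2 (DROP): [-6, -5]
step 3 (PUSH -73): [-6, -5, -73]
step 4 (PUSH -76): [-6, -5, -73, -76]
step 5 (ADD): [-6, -5, -149]
step 6 (DUP): [-6, -5, -149, -149]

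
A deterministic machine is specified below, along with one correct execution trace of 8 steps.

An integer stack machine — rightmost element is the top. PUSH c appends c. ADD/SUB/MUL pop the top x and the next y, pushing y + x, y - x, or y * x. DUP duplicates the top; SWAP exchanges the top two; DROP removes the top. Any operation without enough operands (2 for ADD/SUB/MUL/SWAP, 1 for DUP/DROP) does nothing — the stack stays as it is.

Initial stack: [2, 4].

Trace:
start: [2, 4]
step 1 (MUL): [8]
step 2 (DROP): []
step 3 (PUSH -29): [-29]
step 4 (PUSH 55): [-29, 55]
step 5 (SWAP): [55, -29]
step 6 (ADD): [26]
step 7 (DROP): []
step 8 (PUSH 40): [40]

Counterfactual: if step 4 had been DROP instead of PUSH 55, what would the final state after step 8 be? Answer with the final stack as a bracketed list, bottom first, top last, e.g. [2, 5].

(re-executing from step 4 with the substitution; state before step 4: [-29])
step 4 (DROP): []
step 5 (SWAP): []
step 6 (ADD): []
step 7 (DROP): []
step 8 (PUSH 40): [40]

[40]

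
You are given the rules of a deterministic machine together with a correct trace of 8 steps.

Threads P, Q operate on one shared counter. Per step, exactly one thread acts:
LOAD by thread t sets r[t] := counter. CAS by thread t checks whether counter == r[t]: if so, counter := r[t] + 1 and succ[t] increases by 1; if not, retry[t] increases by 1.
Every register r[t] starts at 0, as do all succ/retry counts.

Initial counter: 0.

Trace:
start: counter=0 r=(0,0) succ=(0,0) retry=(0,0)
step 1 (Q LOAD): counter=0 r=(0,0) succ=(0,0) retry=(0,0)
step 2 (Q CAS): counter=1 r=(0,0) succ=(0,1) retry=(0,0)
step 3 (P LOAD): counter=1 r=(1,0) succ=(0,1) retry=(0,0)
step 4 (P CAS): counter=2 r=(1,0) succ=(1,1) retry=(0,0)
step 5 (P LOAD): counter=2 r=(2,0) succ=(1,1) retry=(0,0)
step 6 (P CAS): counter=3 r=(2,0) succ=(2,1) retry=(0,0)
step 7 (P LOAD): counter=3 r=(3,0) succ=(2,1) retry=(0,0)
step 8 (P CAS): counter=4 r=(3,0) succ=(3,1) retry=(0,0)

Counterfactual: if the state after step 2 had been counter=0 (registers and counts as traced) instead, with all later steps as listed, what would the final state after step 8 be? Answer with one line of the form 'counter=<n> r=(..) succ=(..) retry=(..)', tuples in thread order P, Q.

state after step 2 := counter=0 r=(0,0) succ=(0,1) retry=(0,0)
step 3 (P LOAD): counter=0 r=(0,0) succ=(0,1) retry=(0,0)
step 4 (P CAS): counter=1 r=(0,0) succ=(1,1) retry=(0,0)
step 5 (P LOAD): counter=1 r=(1,0) succ=(1,1) retry=(0,0)
step 6 (P CAS): counter=2 r=(1,0) succ=(2,1) retry=(0,0)
step 7 (P LOAD): counter=2 r=(2,0) succ=(2,1) retry=(0,0)
step 8 (P CAS): counter=3 r=(2,0) succ=(3,1) retry=(0,0)

counter=3 r=(2,0) succ=(3,1) retry=(0,0)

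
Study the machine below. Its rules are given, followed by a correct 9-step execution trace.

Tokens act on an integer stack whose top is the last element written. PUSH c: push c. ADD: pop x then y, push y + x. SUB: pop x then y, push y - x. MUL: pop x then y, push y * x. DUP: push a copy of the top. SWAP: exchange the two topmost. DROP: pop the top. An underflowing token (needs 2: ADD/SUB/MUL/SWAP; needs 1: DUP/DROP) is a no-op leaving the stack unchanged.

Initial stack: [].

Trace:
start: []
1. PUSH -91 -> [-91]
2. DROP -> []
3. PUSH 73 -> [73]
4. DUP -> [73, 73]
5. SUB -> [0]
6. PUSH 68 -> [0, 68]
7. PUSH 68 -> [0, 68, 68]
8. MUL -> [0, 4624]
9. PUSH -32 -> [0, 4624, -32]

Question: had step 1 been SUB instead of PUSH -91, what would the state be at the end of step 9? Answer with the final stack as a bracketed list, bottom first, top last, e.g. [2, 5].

(re-executing from step 1 with the substitution; state before step 1: [])
1. SUB -> []
2. DROP -> []
3. PUSH 73 -> [73]
4. DUP -> [73, 73]
5. SUB -> [0]
6. PUSH 68 -> [0, 68]
7. PUSH 68 -> [0, 68, 68]
8. MUL -> [0, 4624]
9. PUSH -32 -> [0, 4624, -32]

[0, 4624, -32]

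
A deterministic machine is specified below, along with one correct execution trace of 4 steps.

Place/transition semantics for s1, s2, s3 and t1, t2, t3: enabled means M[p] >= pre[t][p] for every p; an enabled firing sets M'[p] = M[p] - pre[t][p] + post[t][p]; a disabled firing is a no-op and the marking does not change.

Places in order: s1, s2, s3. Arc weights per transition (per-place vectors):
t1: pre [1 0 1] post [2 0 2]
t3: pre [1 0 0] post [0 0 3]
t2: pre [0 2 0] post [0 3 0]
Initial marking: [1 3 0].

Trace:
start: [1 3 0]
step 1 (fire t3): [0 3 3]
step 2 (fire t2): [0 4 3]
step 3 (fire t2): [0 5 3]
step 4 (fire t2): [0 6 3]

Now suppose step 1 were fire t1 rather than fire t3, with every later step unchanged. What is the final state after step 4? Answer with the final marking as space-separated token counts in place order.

1 6 0

(re-executing from step 1 with the substitution; state before step 1: [1 3 0])
step 1 (fire t1): [1 3 0]
step 2 (fire t2): [1 4 0]
step 3 (fire t2): [1 5 0]
step 4 (fire t2): [1 6 0]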